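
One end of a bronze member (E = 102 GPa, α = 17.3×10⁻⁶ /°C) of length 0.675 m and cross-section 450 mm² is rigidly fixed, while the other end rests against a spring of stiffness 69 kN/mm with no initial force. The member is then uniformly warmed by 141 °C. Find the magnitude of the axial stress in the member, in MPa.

σ ≈ 125 MPa (compressive)

Free thermal expansion: δ_free = αΔT L = 17.3×10⁻⁶ × 141 × 675 = 1.647 mm.
With a force P in the spring, the elastic change of the member is PL/(AE) and that of the spring is P/k; compatibility requires their sum to equal δ_free.
P [ L/(AE) + 1/k ] = δ_free → P [ 675/(450×102×10³) + 1/(69×10³) ] = 1.647.
P = 1.647 / 2.92×10⁻⁵ = 56390 N.
σ = P/A = 56390/450 = 125.3 MPa.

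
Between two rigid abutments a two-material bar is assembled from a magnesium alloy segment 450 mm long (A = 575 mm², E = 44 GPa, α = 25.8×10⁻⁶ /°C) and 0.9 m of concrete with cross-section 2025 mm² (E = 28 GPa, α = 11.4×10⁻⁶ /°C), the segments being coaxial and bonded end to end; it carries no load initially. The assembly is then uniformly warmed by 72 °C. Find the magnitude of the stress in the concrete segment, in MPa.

σ ≈ 23.1 MPa (compressive)

If the supports were absent, the total length change would be Σ αᵢΔT Lᵢ = 25.8×10⁻⁶×72×450 + 11.4×10⁻⁶×72×900 = 1.575 mm.
The rigid supports impose zero overall length change; the single axial force P common to all segments must satisfy P Σ Lᵢ/(AᵢEᵢ) = δ_free.
The series flexibility is Σ Lᵢ/(AᵢEᵢ) = 450/(575×44×10³) + 900/(2025×28×10³) = 3.366×10⁻⁵ mm/N.
So P = 1.575 / 3.366×10⁻⁵ = 46.78 kN, compressive.
σ_{concrete} = P / A = 46780 / 2025 = 23.1 MPa.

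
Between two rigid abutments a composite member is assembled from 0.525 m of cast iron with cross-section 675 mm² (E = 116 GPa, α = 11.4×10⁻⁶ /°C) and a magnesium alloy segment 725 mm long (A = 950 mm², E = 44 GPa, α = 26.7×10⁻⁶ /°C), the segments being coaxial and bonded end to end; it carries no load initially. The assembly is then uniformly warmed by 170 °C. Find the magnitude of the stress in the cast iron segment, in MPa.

With the walls removed the bar would change length by δ_free = Σ αᵢΔT Lᵢ = 11.4×10⁻⁶×170×525 + 26.7×10⁻⁶×170×725 = 4.308 mm.
Since the ends are fixed, an axial force P builds up, equal in every segment, with P · Σ Lᵢ/(AᵢEᵢ) = δ_free.
The series flexibility is Σ Lᵢ/(AᵢEᵢ) = 525/(675×116×10³) + 725/(950×44×10³) = 2.405×10⁻⁵ mm/N.
So P = 4.308 / 2.405×10⁻⁵ = 179.1 kN, compressive.
σ_{cast iron} = P / A = 179100 / 675 = 265.4 MPa.

σ ≈ 265 MPa (compressive)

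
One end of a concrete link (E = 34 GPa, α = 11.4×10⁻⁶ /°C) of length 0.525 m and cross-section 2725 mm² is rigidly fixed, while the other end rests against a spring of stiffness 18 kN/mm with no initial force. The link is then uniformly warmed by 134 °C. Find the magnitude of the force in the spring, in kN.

The unrestrained thermal change is αΔT L = 11.4×10⁻⁶ × 134 × 525 = 0.802 mm.
Let P be the compressive force at the spring. The link shortens elastically by PL/(AE) and the spring compresses by P/k; together these equal δ_free.
So P = δ_free / [L/(AE) + 1/k] = 0.802 / [ 525/(2725×34×10³) + 1/(18×10³) ].
P = 0.802 / 6.122×10⁻⁵ = 13100 N.

P ≈ 13.1 kN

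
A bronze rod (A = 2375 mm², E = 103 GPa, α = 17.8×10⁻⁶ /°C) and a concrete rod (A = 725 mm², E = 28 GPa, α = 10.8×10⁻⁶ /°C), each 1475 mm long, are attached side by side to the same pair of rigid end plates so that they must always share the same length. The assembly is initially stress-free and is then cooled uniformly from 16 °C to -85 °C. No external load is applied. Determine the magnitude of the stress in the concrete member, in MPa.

σ ≈ 18.3 MPa (compressive)

The bronze has the larger α, so on cooling it would change length more than the concrete if both were free. The rigid plates force a common final length, so the bronze is put into tension and the concrete into compression, with equal and opposite forces P (no external load).
Setting the final lengths equal and cancelling L: (α₁ − α₂)ΔT = P/(A₁E₁) + P/(A₂E₂).
|α₁ − α₂|·ΔT = 7×10⁻⁶ × 101 = 0.000707.
1/(A₁E₁) + 1/(A₂E₂) = 1/(2375×103×10³) + 1/(725×28×10³) = 5.335×10⁻⁸ N⁻¹.
P = 0.000707 / 5.335×10⁻⁸ = 13250 N = 13.25 kN.
σ_{concrete} = P/A₂ = 13250/725 = 18.28 MPa, compressive.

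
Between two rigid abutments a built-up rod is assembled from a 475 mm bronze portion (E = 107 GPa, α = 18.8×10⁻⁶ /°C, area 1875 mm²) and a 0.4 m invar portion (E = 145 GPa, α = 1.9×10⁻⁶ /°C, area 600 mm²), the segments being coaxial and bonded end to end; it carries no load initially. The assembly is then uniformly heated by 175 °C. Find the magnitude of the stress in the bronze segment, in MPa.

If the supports were absent, the total length change would be Σ αᵢΔT Lᵢ = 18.8×10⁻⁶×175×475 + 1.9×10⁻⁶×175×400 = 1.696 mm.
The rigid supports impose zero overall length change; the single axial force P common to all segments must satisfy P Σ Lᵢ/(AᵢEᵢ) = δ_free.
The series flexibility is Σ Lᵢ/(AᵢEᵢ) = 475/(1875×107×10³) + 400/(600×145×10³) = 6.965×10⁻⁶ mm/N.
P = 1.696 / 6.965×10⁻⁶ = 243500 N = 243.5 kN, compressive.
σ_{bronze} = P / A = 243500 / 1875 = 129.8 MPa.

σ ≈ 130 MPa (compressive)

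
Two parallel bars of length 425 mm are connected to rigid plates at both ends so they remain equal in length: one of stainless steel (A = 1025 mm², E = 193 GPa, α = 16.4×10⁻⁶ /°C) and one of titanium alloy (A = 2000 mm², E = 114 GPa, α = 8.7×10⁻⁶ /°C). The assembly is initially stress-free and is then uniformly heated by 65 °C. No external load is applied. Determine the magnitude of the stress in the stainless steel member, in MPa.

σ ≈ 51.7 MPa (compressive)

Equilibrium of a rigid end plate with no external load gives equal and opposite internal forces ±P in the two members. Since α_{stainless steel} > α_{titanium alloy}, heating drives the stainless steel into compression and the titanium alloy into tension.
Setting the final lengths equal and cancelling L: (α₁ − α₂)ΔT = P/(A₁E₁) + P/(A₂E₂).
|α₁ − α₂|·ΔT = 7.7×10⁻⁶ × 65 = 0.0005005.
1/(A₁E₁) + 1/(A₂E₂) = 1/(1025×193×10³) + 1/(2000×114×10³) = 9.441×10⁻⁹ N⁻¹.
P = 0.0005005 / 9.441×10⁻⁹ = 53010 N = 53.01 kN.
σ_{stainless steel} = P/A₁ = 53010/1025 = 51.72 MPa, compressive.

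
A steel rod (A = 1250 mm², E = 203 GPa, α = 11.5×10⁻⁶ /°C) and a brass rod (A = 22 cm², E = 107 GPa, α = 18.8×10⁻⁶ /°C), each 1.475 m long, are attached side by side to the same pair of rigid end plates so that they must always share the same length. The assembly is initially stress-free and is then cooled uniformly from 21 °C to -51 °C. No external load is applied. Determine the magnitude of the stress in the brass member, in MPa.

σ ≈ 29.2 MPa (tensile)

Equilibrium of a rigid end plate with no external load gives equal and opposite internal forces ±P in the two members. Since α_{brass} > α_{steel}, cooling drives the brass into tension and the steel into compression.
Equating the net (thermal + elastic) strains gives |α₁ − α₂|·ΔT = P·[1/(A₁E₁) + 1/(A₂E₂)].
|α₁ − α₂|·ΔT = 7.3×10⁻⁶ × 72 = 0.0005256.
1/(A₁E₁) + 1/(A₂E₂) = 1/(1250×203×10³) + 1/(2200×107×10³) = 8.189×10⁻⁹ N⁻¹.
So P = 0.0005256 / 8.189×10⁻⁹ = 64.18 kN.
σ_{brass} = P/A₂ = 64180/2200 = 29.17 MPa, tensile.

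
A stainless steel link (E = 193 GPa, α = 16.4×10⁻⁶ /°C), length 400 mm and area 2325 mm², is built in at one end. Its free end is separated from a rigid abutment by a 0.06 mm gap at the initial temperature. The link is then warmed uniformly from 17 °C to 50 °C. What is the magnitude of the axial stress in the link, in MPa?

Free thermal elongation = αΔT L = 16.4×10⁻⁶ × 33 × 400 = 0.2165 mm.
After closing the 0.06 mm clearance, 0.2165 − 0.06 = 0.1565 mm of expansion remains to be suppressed by the wall.
So σ = E(δ_free − g)/L = 193×10³ × 0.1565/400 = 75.5 MPa.

σ ≈ 75.5 MPa (compressive)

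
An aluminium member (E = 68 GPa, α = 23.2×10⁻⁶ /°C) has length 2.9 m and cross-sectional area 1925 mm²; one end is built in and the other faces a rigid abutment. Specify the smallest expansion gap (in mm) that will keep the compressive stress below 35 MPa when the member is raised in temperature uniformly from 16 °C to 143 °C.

g ≈ 7.05 mm

With no wall the member would lengthen by αΔT L = 23.2×10⁻⁶ × 127 × 2900 = 8.545 mm.
A stress of 35 MPa corresponds to the wall pushing the member back by σL/E = 35×2900/(68×10³) = 1.493 mm.
The gap must absorb the remainder: g_min = 8.545 − 1.493 = 7.052 mm.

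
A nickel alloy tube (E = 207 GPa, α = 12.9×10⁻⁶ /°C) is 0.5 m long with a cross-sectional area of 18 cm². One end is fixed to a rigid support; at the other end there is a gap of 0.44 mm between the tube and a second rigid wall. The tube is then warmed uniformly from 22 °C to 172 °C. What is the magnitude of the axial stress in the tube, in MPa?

If the wall were absent the tube would grow by αΔT L = 12.9×10⁻⁶ × 150 × 500 = 0.9675 mm.
After closing the 0.44 mm clearance, 0.9675 − 0.44 = 0.5275 mm of expansion remains to be suppressed by the wall.
So σ = E(δ_free − g)/L = 207×10³ × 0.5275/500 = 218.4 MPa.

σ ≈ 218 MPa (compressive)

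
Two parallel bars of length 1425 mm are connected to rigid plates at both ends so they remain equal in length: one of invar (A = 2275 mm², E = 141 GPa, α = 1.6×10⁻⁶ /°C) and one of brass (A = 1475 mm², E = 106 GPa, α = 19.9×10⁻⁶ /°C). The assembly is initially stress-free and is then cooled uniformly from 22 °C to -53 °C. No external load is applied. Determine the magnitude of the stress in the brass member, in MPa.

σ ≈ 97.8 MPa (tensile)

Equilibrium of a rigid end plate with no external load gives equal and opposite internal forces ±P in the two members. Since α_{brass} > α_{invar}, cooling drives the brass into tension and the invar into compression.
Compatibility of the two members (thermal + elastic change equal): (α₁ − α₂)ΔT = P·[1/(A₁E₁) + 1/(A₂E₂)].
|α₁ − α₂|·ΔT = 18.3×10⁻⁶ × 75 = 0.001372.
1/(A₁E₁) + 1/(A₂E₂) = 1/(2275×141×10³) + 1/(1475×106×10³) = 9.513×10⁻⁹ N⁻¹.
So P = 0.001372 / 9.513×10⁻⁹ = 144.3 kN.
σ_{brass} = P/A₂ = 144300/1475 = 97.81 MPa, tensile.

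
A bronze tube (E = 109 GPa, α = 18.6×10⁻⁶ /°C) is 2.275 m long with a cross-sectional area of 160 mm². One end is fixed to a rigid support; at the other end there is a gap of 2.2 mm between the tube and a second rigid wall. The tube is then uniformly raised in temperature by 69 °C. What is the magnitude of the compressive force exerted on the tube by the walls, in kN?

Free thermal elongation = αΔT L = 18.6×10⁻⁶ × 69 × 2275 = 2.92 mm.
After closing the 2.2 mm clearance, 2.92 − 2.2 = 0.7197 mm of expansion remains to be suppressed by the wall.
Compatibility: PL/(AE) = 0.7197 mm, so σ = P/A = E × (0.7197/2275) = 34.48 MPa.
P = σA = 34.48 × 160 = 5.517 kN.

P ≈ 5.52 kN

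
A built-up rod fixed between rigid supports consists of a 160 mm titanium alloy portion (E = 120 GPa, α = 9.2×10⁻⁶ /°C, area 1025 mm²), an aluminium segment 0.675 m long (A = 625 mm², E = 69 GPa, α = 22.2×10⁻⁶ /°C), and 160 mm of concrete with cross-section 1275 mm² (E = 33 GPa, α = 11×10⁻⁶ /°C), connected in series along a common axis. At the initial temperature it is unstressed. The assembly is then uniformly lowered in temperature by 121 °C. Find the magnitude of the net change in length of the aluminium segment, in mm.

|ΔL| ≈ 0.151 mm

If the supports were absent, the total length change would be Σ αᵢΔT Lᵢ = 9.2×10⁻⁶×121×160 + 22.2×10⁻⁶×121×675 + 11×10⁻⁶×121×160 = 2.204 mm.
Since the ends are fixed, an axial force P builds up, equal in every segment, with P · Σ Lᵢ/(AᵢEᵢ) = δ_free.
Σ Lᵢ/(AᵢEᵢ) = 160/(1025×120×10³) + 675/(625×69×10³) + 160/(1275×33×10³) = 2.076×10⁻⁵ mm/N.
P = 2.204 / 2.076×10⁻⁵ = 106200 N = 106.2 kN, tensile.
For the aluminium segment, free thermal change = 22.2×10⁻⁶×121×675 = 1.813 mm and elastic change from P = 106200×675/(625×69×10³) = 1.662 mm; these oppose, so the net change is 0.151 mm (segment shortens).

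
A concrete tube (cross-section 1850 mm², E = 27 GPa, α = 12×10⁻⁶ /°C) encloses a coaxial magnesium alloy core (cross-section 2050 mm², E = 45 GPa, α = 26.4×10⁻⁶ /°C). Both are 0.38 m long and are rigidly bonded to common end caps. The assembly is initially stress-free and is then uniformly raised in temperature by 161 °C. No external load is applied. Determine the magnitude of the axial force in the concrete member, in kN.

Both members must finish at the same length. With the larger α, the magnesium alloy tends to over-expand; the plates restrain it, putting the magnesium alloy in compression and the concrete in tension. With no external load the two internal forces are equal and opposite, magnitude P.
Compatibility of the two members (thermal + elastic change equal): (α₁ − α₂)ΔT = P·[1/(A₁E₁) + 1/(A₂E₂)].
|α₁ − α₂|·ΔT = 14.4×10⁻⁶ × 161 = 0.002318.
1/(A₁E₁) + 1/(A₂E₂) = 1/(1850×27×10³) + 1/(2050×45×10³) = 3.086×10⁻⁸ N⁻¹.
P = 0.002318 / 3.086×10⁻⁸ = 75130 N = 75.13 kN.

P ≈ 75.1 kN (tensile in the concrete)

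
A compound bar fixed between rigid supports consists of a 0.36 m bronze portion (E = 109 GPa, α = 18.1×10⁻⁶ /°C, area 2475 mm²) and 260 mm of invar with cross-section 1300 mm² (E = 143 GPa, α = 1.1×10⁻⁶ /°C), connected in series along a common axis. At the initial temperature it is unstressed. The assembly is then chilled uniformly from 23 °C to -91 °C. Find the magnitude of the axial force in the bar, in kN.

P ≈ 284 kN (tensile)

If the supports were absent, the total length change would be Σ αᵢΔT Lᵢ = 18.1×10⁻⁶×114×360 + 1.1×10⁻⁶×114×260 = 0.7754 mm.
Since the ends are fixed, an axial force P builds up, equal in every segment, with P · Σ Lᵢ/(AᵢEᵢ) = δ_free.
The series flexibility is Σ Lᵢ/(AᵢEᵢ) = 360/(2475×109×10³) + 260/(1300×143×10³) = 2.733×10⁻⁶ mm/N.
So P = 0.7754 / 2.733×10⁻⁶ = 283.7 kN, tensile.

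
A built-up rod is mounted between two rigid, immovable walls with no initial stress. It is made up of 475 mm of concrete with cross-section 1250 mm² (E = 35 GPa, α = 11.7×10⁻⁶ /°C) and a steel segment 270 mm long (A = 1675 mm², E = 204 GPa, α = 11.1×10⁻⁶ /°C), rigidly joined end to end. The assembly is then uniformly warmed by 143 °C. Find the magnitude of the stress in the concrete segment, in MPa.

With the walls removed the bar would change length by δ_free = Σ αᵢΔT Lᵢ = 11.7×10⁻⁶×143×475 + 11.1×10⁻⁶×143×270 = 1.223 mm.
The rigid supports impose zero overall length change; the single axial force P common to all segments must satisfy P Σ Lᵢ/(AᵢEᵢ) = δ_free.
Σ Lᵢ/(AᵢEᵢ) = 475/(1250×35×10³) + 270/(1675×204×10³) = 1.165×10⁻⁵ mm/N.
So P = 1.223 / 1.165×10⁻⁵ = 105 kN, compressive.
σ_{concrete} = P / A = 105000 / 1250 = 84.02 MPa.

σ ≈ 84 MPa (compressive)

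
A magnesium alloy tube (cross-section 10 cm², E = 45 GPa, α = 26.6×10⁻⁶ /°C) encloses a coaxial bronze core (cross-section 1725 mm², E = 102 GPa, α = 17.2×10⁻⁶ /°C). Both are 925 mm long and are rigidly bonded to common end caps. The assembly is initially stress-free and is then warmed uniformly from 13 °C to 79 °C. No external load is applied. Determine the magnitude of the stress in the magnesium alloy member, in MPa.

σ ≈ 22.2 MPa (compressive)

Both members must finish at the same length. With the larger α, the magnesium alloy tends to over-expand; the plates restrain it, putting the magnesium alloy in compression and the bronze in tension. With no external load the two internal forces are equal and opposite, magnitude P.
Equating the net (thermal + elastic) strains gives |α₁ − α₂|·ΔT = P·[1/(A₁E₁) + 1/(A₂E₂)].
|α₁ − α₂|·ΔT = 9.4×10⁻⁶ × 66 = 0.0006204.
1/(A₁E₁) + 1/(A₂E₂) = 1/(1000×45×10³) + 1/(1725×102×10³) = 2.791×10⁻⁸ N⁻¹.
So P = 0.0006204 / 2.791×10⁻⁸ = 22.23 kN.
σ_{magnesium alloy} = P/A₁ = 22230/1000 = 22.23 MPa, compressive.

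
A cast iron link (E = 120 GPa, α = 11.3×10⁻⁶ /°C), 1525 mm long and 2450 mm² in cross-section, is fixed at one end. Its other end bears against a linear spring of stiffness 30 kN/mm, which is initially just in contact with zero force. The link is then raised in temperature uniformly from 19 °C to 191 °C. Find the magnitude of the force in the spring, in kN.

The unrestrained thermal change is αΔT L = 11.3×10⁻⁶ × 172 × 1525 = 2.964 mm.
With a force P in the spring, the elastic change of the link is PL/(AE) and that of the spring is P/k; compatibility requires their sum to equal δ_free.
So P = δ_free / [L/(AE) + 1/k] = 2.964 / [ 1525/(2450×120×10³) + 1/(30×10³) ].
P = 2.964 / 3.852×10⁻⁵ = 76950 N.

P ≈ 76.9 kN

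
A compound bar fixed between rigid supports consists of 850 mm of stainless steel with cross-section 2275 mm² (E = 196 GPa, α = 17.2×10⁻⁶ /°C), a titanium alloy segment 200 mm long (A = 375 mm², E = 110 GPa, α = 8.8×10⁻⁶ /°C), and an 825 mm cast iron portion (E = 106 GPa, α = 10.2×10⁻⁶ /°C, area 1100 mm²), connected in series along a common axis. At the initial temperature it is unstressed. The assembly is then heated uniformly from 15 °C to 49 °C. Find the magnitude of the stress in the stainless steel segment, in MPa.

Free thermal expansion of the whole bar: Σ αᵢΔT Lᵢ = 17.2×10⁻⁶×34×850 + 8.8×10⁻⁶×34×200 + 10.2×10⁻⁶×34×825 = 0.843 mm.
The rigid supports impose zero overall length change; the single axial force P common to all segments must satisfy P Σ Lᵢ/(AᵢEᵢ) = δ_free.
The series flexibility is Σ Lᵢ/(AᵢEᵢ) = 850/(2275×196×10³) + 200/(375×110×10³) + 825/(1100×106×10³) = 1.383×10⁻⁵ mm/N.
Hence P = δ_free / Σ(L/AE) = 0.843/1.383×10⁻⁵ = 60.96 kN (compressive).
σ_{stainless steel} = P / A = 60960 / 2275 = 26.79 MPa.

σ ≈ 26.8 MPa (compressive)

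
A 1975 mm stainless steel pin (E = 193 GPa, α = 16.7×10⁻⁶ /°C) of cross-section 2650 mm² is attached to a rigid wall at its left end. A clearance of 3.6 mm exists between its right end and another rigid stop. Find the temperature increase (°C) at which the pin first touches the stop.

Contact occurs when the free expansion equals the gap: αΔT L = 3.6 mm.
So ΔT = g/(αL) = 3.6/(16.7×10⁻⁶ × 1975) = 109.1 °C.

ΔT ≈ 109 °C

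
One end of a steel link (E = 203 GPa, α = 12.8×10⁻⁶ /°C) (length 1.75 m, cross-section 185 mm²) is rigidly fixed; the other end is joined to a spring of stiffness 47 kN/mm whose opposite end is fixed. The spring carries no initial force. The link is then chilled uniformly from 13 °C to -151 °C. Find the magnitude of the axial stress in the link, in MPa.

Free thermal contraction: δ_free = αΔT L = 12.8×10⁻⁶ × 164 × 1750 = 3.674 mm.
Let P be the tensile force in the spring. The link extends elastically by PL/(AE) and the spring stretches by P/k; together these equal δ_free.
P [ L/(AE) + 1/k ] = δ_free → P [ 1750/(185×203×10³) + 1/(47×10³) ] = 3.674.
P = 3.674 / 6.787×10⁻⁵ = 54120 N.
σ = P/A = 54120/185 = 292.6 MPa.

σ ≈ 293 MPa (tensile)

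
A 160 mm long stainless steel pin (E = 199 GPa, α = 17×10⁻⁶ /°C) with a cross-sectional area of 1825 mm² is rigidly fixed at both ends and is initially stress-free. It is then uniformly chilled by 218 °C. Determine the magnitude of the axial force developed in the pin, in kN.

P ≈ 1350 kN (tensile)

The ends cannot move, so σ = EαΔT = 199×10³ × 17×10⁻⁶ × 218 = 737.5 MPa.
Axial force P = σA = 737.5 × 1825 = 1.346×10⁶ N = 1346 kN, tensile.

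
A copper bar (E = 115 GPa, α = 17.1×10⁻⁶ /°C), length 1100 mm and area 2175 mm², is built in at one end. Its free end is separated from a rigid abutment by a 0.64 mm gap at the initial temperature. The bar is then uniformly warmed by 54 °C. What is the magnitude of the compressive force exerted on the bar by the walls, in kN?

If the wall were absent the bar would grow by αΔT L = 17.1×10⁻⁶ × 54 × 1100 = 1.016 mm.
This exceeds the 0.64 mm gap, so the wall pushes back. The portion of expansion that must be recovered elastically is δ_free − gap = 1.016 − 0.64 = 0.3757 mm.
So σ = E(δ_free − g)/L = 115×10³ × 0.3757/1100 = 39.28 MPa.
P = σA = 39.28 × 2175 = 85.44 kN.

P ≈ 85.4 kN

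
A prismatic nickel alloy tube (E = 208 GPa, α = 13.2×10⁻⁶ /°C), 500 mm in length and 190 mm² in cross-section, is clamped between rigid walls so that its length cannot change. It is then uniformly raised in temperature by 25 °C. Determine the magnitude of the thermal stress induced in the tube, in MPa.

σ ≈ 68.6 MPa (compressive)

With length fixed, the mechanical strain must cancel the thermal strain αΔT = 13.2×10⁻⁶ × 25 = 330×10⁻⁶.
σ = EαΔT = 208×10³ × 13.2×10⁻⁶ × 25 = 68.64 MPa (compressive; the tube is trying to expand).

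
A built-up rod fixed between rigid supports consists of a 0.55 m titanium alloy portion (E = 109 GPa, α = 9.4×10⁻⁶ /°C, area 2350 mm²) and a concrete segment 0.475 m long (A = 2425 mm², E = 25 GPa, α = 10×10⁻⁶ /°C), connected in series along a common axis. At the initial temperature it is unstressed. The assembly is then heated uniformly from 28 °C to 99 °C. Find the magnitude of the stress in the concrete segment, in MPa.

With the walls removed the bar would change length by δ_free = Σ αᵢΔT Lᵢ = 9.4×10⁻⁶×71×550 + 10×10⁻⁶×71×475 = 0.7043 mm.
The walls prevent any net length change, so an axial force P (same in every segment) develops. Compatibility: P · Σ Lᵢ/(AᵢEᵢ) = δ_free.
The series flexibility is Σ Lᵢ/(AᵢEᵢ) = 550/(2350×109×10³) + 475/(2425×25×10³) = 9.982×10⁻⁶ mm/N.
P = 0.7043 / 9.982×10⁻⁶ = 70560 N = 70.56 kN, compressive.
σ_{concrete} = P / A = 70560 / 2425 = 29.1 MPa.

σ ≈ 29.1 MPa (compressive)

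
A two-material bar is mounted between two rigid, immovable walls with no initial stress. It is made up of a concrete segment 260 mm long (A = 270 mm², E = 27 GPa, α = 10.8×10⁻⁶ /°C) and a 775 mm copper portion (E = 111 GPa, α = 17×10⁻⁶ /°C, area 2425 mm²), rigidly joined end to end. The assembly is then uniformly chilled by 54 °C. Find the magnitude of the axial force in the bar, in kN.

P ≈ 22.4 kN (tensile)

With the walls removed the bar would change length by δ_free = Σ αᵢΔT Lᵢ = 10.8×10⁻⁶×54×260 + 17×10⁻⁶×54×775 = 0.8631 mm.
The walls prevent any net length change, so an axial force P (same in every segment) develops. Compatibility: P · Σ Lᵢ/(AᵢEᵢ) = δ_free.
The series flexibility is Σ Lᵢ/(AᵢEᵢ) = 260/(270×27×10³) + 775/(2425×111×10³) = 3.854×10⁻⁵ mm/N.
Hence P = δ_free / Σ(L/AE) = 0.8631/3.854×10⁻⁵ = 22.39 kN (tensile).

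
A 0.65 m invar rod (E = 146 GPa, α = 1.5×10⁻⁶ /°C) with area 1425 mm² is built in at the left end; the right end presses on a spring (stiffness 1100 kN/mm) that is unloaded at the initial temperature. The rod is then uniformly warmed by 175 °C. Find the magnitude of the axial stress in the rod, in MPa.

σ ≈ 29.7 MPa (compressive)

The unrestrained thermal change is αΔT L = 1.5×10⁻⁶ × 175 × 650 = 0.1706 mm.
Let P be the compressive force at the spring. The rod shortens elastically by PL/(AE) and the spring compresses by P/k; together these equal δ_free.
So P = δ_free / [L/(AE) + 1/k] = 0.1706 / [ 650/(1425×146×10³) + 1/(1100×10³) ].
P = 0.1706 / 4.033×10⁻⁶ = 42300 N.
σ = P/A = 42300/1425 = 29.69 MPa.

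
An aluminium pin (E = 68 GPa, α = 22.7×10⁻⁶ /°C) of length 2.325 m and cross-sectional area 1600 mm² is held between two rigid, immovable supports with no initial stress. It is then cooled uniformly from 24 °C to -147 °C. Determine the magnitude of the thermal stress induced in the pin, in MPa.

The supports are rigid, so the total axial strain is zero. The restrained thermal strain is ε = αΔT = 22.7×10⁻⁶ × 171 = 3881.7×10⁻⁶.
The stress required to suppress this strain is σ = Eε = 68×10³ × 3881.7×10⁻⁶ = 264 MPa, tensile since the pin is trying to contract.

σ ≈ 264 MPa (tensile)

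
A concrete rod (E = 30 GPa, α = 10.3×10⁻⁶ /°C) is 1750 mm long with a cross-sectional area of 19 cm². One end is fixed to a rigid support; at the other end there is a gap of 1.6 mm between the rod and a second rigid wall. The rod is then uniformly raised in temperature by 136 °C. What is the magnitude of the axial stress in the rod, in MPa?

Unrestrained expansion: δ_free = αΔT L = 10.3×10⁻⁶ × 136 × 1750 = 2.451 mm.
After closing the 1.6 mm clearance, 2.451 − 1.6 = 0.8514 mm of expansion remains to be suppressed by the wall.
Compatibility: PL/(AE) = 0.8514 mm, so σ = P/A = E × (0.8514/1750) = 14.6 MPa.

σ ≈ 14.6 MPa (compressive)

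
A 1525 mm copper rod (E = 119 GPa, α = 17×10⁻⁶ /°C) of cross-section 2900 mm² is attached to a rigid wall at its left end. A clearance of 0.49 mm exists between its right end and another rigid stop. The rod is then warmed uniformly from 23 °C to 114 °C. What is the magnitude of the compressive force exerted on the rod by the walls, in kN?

Unrestrained expansion: δ_free = αΔT L = 17×10⁻⁶ × 91 × 1525 = 2.359 mm.
This exceeds the 0.49 mm gap, so the wall pushes back. The portion of expansion that must be recovered elastically is δ_free − gap = 2.359 − 0.49 = 1.869 mm.
That suppressed elongation corresponds to σ = E·Δ/L = 119×10³ × 1.869/1525 = 145.9 MPa.
P = σA = 145.9 × 2900 = 423 kN.

P ≈ 423 kN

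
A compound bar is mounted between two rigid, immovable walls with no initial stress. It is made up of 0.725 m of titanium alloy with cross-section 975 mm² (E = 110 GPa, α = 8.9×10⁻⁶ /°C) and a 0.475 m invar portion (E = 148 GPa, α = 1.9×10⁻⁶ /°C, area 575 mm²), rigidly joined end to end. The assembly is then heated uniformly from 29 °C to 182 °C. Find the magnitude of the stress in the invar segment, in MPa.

σ ≈ 159 MPa (compressive)

With the walls removed the bar would change length by δ_free = Σ αᵢΔT Lᵢ = 8.9×10⁻⁶×153×725 + 1.9×10⁻⁶×153×475 = 1.125 mm.
The rigid supports impose zero overall length change; the single axial force P common to all segments must satisfy P Σ Lᵢ/(AᵢEᵢ) = δ_free.
The series flexibility is Σ Lᵢ/(AᵢEᵢ) = 725/(975×110×10³) + 475/(575×148×10³) = 1.234×10⁻⁵ mm/N.
Hence P = δ_free / Σ(L/AE) = 1.125/1.234×10⁻⁵ = 91.18 kN (compressive).
σ_{invar} = P / A = 91180 / 575 = 158.6 MPa.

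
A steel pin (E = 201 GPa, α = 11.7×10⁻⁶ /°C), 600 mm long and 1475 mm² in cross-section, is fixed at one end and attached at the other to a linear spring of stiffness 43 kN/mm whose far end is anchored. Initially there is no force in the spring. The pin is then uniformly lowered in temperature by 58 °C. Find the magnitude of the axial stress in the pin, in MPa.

σ ≈ 10.9 MPa (tensile)

If the spring were absent the pin would shorten by αΔT L = 11.7×10⁻⁶ × 58 × 600 = 0.4072 mm.
Let P be the tensile force in the spring. The pin extends elastically by PL/(AE) and the spring stretches by P/k; together these equal δ_free.
So P = δ_free / [L/(AE) + 1/k] = 0.4072 / [ 600/(1475×201×10³) + 1/(43×10³) ].
P = 0.4072 / 2.528×10⁻⁵ = 16110 N.
σ = P/A = 16110/1475 = 10.92 MPa.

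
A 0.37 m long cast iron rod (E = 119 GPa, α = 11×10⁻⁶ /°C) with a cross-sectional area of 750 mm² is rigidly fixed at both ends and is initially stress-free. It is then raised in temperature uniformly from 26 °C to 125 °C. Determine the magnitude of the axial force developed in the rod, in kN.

The ends cannot move, so σ = EαΔT = 119×10³ × 11×10⁻⁶ × 99 = 129.6 MPa.
Then P = σA = 129.6 × 750 mm² = 97.19 kN, compressive.

P ≈ 97.2 kN (compressive)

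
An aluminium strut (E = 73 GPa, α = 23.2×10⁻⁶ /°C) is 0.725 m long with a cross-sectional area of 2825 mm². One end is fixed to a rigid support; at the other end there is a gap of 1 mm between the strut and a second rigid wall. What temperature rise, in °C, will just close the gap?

Contact occurs when the free expansion equals the gap: αΔT L = 1 mm.
So ΔT = g/(αL) = 1/(23.2×10⁻⁶ × 725) = 59.45 °C.

ΔT ≈ 59.5 °C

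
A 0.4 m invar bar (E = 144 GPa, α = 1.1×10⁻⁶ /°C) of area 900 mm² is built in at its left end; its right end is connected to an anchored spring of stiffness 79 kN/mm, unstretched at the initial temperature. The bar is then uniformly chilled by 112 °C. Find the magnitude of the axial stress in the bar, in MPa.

σ ≈ 3.48 MPa (tensile)

If the spring were absent the bar would shorten by αΔT L = 1.1×10⁻⁶ × 112 × 400 = 0.04928 mm.
Let P be the tensile force in the spring. The bar extends elastically by PL/(AE) and the spring stretches by P/k; together these equal δ_free.
P [ L/(AE) + 1/k ] = δ_free → P [ 400/(900×144×10³) + 1/(79×10³) ] = 0.04928.
P = 0.04928 / 1.574×10⁻⁵ = 3130 N.
σ = P/A = 3130/900 = 3.478 MPa.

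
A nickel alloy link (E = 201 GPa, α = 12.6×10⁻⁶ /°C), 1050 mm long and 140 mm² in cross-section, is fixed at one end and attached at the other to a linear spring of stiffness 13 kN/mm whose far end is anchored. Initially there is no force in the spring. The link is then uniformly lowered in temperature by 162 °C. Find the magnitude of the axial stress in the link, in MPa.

Free thermal contraction: δ_free = αΔT L = 12.6×10⁻⁶ × 162 × 1050 = 2.143 mm.
Let P be the tensile force in the spring. The link extends elastically by PL/(AE) and the spring stretches by P/k; together these equal δ_free.
P [ L/(AE) + 1/k ] = δ_free → P [ 1050/(140×201×10³) + 1/(13×10³) ] = 2.143.
P = 2.143 / 0.0001142 = 18760 N.
σ = P/A = 18760/140 = 134 MPa.

σ ≈ 134 MPa (tensile)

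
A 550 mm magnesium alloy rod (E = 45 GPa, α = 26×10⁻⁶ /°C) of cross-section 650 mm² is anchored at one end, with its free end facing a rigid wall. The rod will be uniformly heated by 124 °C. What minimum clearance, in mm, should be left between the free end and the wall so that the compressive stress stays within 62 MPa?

With no wall the rod would lengthen by αΔT L = 26×10⁻⁶ × 124 × 550 = 1.773 mm.
A stress of 62 MPa corresponds to the wall pushing the rod back by σL/E = 62×550/(45×10³) = 0.7578 mm.
The gap must absorb the remainder: g_min = 1.773 − 0.7578 = 1.015 mm.

g ≈ 1.02 mm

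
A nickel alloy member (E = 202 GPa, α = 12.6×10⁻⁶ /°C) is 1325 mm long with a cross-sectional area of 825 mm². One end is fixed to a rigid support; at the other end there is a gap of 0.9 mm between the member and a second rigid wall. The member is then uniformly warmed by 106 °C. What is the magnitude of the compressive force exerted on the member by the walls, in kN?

P ≈ 109 kN

Unrestrained expansion: δ_free = αΔT L = 12.6×10⁻⁶ × 106 × 1325 = 1.77 mm.
The gap closes (δ_free > 0.9 mm) and the wall then resists a further 1.77 − 0.9 = 0.8697 mm of expansion.
Compatibility: PL/(AE) = 0.8697 mm, so σ = P/A = E × (0.8697/1325) = 132.6 MPa.
Force on the wall = σA = 132.6 × 825 mm² = 109.4 kN.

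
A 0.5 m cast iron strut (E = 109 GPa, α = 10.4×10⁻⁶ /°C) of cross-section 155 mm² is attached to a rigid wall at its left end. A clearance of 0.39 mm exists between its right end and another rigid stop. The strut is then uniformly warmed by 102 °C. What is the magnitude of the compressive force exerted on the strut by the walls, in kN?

Free thermal elongation = αΔT L = 10.4×10⁻⁶ × 102 × 500 = 0.5304 mm.
This exceeds the 0.39 mm gap, so the wall pushes back. The portion of expansion that must be recovered elastically is δ_free − gap = 0.5304 − 0.39 = 0.1404 mm.
Compatibility: PL/(AE) = 0.1404 mm, so σ = P/A = E × (0.1404/500) = 30.61 MPa.
P = σA = 30.61 × 155 = 4.744 kN.

P ≈ 4.74 kN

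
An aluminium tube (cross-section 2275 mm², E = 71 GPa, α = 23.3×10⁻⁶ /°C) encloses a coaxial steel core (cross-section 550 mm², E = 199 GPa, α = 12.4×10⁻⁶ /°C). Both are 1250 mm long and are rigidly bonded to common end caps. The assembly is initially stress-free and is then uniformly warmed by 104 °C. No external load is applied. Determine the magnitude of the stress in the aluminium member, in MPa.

σ ≈ 32.5 MPa (compressive)

Equilibrium of a rigid end plate with no external load gives equal and opposite internal forces ±P in the two members. Since α_{aluminium} > α_{steel}, heating drives the aluminium into compression and the steel into tension.
Setting the final lengths equal and cancelling L: (α₁ − α₂)ΔT = P/(A₁E₁) + P/(A₂E₂).
|α₁ − α₂|·ΔT = 10.9×10⁻⁶ × 104 = 0.001134.
1/(A₁E₁) + 1/(A₂E₂) = 1/(2275×71×10³) + 1/(550×199×10³) = 1.533×10⁻⁸ N⁻¹.
P = 0.001134 / 1.533×10⁻⁸ = 73960 N = 73.96 kN.
σ_{aluminium} = P/A₁ = 73960/2275 = 32.51 MPa, compressive.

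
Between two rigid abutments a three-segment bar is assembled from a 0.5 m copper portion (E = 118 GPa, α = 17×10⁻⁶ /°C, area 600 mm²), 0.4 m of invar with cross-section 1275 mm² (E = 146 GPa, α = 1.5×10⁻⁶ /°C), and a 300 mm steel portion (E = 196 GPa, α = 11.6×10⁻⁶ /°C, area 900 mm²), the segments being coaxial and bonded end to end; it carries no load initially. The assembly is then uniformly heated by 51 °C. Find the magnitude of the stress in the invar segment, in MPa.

If the supports were absent, the total length change would be Σ αᵢΔT Lᵢ = 17×10⁻⁶×51×500 + 1.5×10⁻⁶×51×400 + 11.6×10⁻⁶×51×300 = 0.6416 mm.
The walls prevent any net length change, so an axial force P (same in every segment) develops. Compatibility: P · Σ Lᵢ/(AᵢEᵢ) = δ_free.
The series flexibility is Σ Lᵢ/(AᵢEᵢ) = 500/(600×118×10³) + 400/(1275×146×10³) + 300/(900×196×10³) = 1.091×10⁻⁵ mm/N.
P = 0.6416 / 1.091×10⁻⁵ = 58800 N = 58.8 kN, compressive.
σ_{invar} = P / A = 58800 / 1275 = 46.12 MPa.

σ ≈ 46.1 MPa (compressive)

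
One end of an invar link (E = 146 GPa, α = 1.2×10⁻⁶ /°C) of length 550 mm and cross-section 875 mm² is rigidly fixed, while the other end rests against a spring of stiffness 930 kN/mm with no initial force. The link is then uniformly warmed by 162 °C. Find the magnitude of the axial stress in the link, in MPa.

σ ≈ 22.7 MPa (compressive)

Free thermal expansion: δ_free = αΔT L = 1.2×10⁻⁶ × 162 × 550 = 0.1069 mm.
With a force P in the spring, the elastic change of the link is PL/(AE) and that of the spring is P/k; compatibility requires their sum to equal δ_free.
So P = δ_free / [L/(AE) + 1/k] = 0.1069 / [ 550/(875×146×10³) + 1/(930×10³) ].
P = 0.1069 / 5.381×10⁻⁶ = 19870 N.
σ = P/A = 19870/875 = 22.71 MPa.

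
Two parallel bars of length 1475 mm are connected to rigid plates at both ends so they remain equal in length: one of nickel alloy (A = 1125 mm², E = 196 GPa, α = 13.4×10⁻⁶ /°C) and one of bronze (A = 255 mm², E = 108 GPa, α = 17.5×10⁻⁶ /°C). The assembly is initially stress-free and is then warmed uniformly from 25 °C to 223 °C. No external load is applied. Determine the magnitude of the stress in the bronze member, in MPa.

Equilibrium of a rigid end plate with no external load gives equal and opposite internal forces ±P in the two members. Since α_{bronze} > α_{nickel alloy}, heating drives the bronze into compression and the nickel alloy into tension.
Setting the final lengths equal and cancelling L: (α₁ − α₂)ΔT = P/(A₁E₁) + P/(A₂E₂).
|α₁ − α₂|·ΔT = 4.1×10⁻⁶ × 198 = 0.0008118.
1/(A₁E₁) + 1/(A₂E₂) = 1/(1125×196×10³) + 1/(255×108×10³) = 4.085×10⁻⁸ N⁻¹.
So P = 0.0008118 / 4.085×10⁻⁸ = 19.87 kN.
σ_{bronze} = P/A₂ = 19870/255 = 77.94 MPa, compressive.

σ ≈ 77.9 MPa (compressive)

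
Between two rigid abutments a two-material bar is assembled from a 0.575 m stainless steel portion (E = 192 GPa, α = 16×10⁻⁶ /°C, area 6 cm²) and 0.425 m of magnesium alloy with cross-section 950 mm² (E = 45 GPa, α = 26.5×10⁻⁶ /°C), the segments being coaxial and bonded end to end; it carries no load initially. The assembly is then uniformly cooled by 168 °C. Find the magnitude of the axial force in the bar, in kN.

With the walls removed the bar would change length by δ_free = Σ αᵢΔT Lᵢ = 16×10⁻⁶×168×575 + 26.5×10⁻⁶×168×425 = 3.438 mm.
Since the ends are fixed, an axial force P builds up, equal in every segment, with P · Σ Lᵢ/(AᵢEᵢ) = δ_free.
Σ Lᵢ/(AᵢEᵢ) = 575/(600×192×10³) + 425/(950×45×10³) = 1.493×10⁻⁵ mm/N.
Hence P = δ_free / Σ(L/AE) = 3.438/1.493×10⁻⁵ = 230.2 kN (tensile).

P ≈ 230 kN (tensile)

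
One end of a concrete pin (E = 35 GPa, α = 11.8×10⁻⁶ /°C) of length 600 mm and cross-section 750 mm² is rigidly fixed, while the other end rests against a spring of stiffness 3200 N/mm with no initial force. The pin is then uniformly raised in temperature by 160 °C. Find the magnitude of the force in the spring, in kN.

P ≈ 3.38 kN

If the spring were absent the pin would lengthen by αΔT L = 11.8×10⁻⁶ × 160 × 600 = 1.133 mm.
With a force P in the spring, the elastic change of the pin is PL/(AE) and that of the spring is P/k; compatibility requires their sum to equal δ_free.
P [ L/(AE) + 1/k ] = δ_free → P [ 600/(750×35×10³) + 1/(3200) ] = 1.133.
P = 1.133 / 0.0003354 = 3378 N.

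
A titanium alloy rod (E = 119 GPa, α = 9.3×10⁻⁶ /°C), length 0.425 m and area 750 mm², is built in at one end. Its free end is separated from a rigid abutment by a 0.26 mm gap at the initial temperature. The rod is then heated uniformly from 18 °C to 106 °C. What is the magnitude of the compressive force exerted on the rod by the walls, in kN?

Unrestrained expansion: δ_free = αΔT L = 9.3×10⁻⁶ × 88 × 425 = 0.3478 mm.
After closing the 0.26 mm clearance, 0.3478 − 0.26 = 0.08782 mm of expansion remains to be suppressed by the wall.
So σ = E(δ_free − g)/L = 119×10³ × 0.08782/425 = 24.59 MPa.
Force on the wall = σA = 24.59 × 750 mm² = 18.44 kN.

P ≈ 18.4 kN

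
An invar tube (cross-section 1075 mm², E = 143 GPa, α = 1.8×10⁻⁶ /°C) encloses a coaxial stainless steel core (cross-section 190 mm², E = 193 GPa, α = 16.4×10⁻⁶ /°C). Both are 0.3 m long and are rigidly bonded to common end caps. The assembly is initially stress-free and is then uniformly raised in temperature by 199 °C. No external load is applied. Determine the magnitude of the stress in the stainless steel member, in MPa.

σ ≈ 453 MPa (compressive)

The stainless steel has the larger α, so on heating it would change length more than the invar if both were free. The rigid plates force a common final length, so the stainless steel is put into compression and the invar into tension, with equal and opposite forces P (no external load).
Compatibility of the two members (thermal + elastic change equal): (α₁ − α₂)ΔT = P·[1/(A₁E₁) + 1/(A₂E₂)].
|α₁ − α₂|·ΔT = 14.6×10⁻⁶ × 199 = 0.002905.
1/(A₁E₁) + 1/(A₂E₂) = 1/(1075×143×10³) + 1/(190×193×10³) = 3.378×10⁻⁸ N⁻¹.
P = 0.002905 / 3.378×10⁻⁸ = 86020 N = 86.02 kN.
σ_{stainless steel} = P/A₂ = 86020/190 = 452.7 MPa, compressive.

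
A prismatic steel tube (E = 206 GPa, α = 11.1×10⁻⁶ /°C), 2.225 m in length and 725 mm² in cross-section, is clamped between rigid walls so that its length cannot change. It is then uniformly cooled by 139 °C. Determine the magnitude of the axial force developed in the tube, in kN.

Full restraint means ε = 0, so the stress is σ = EαΔT = 206×10³ × 11.1×10⁻⁶ × 139 = 317.8 MPa.
Then P = σA = 317.8 × 725 mm² = 230.4 kN, tensile.

P ≈ 230 kN (tensile)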